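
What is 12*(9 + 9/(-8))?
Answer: 189/2 ≈ 94.500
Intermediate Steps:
12*(9 + 9/(-8)) = 12*(9 + 9*(-⅛)) = 12*(9 - 9/8) = 12*(63/8) = 189/2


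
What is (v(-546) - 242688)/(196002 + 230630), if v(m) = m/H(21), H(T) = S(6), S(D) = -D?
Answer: -242597/426632 ≈ -0.56863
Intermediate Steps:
H(T) = -6 (H(T) = -1*6 = -6)
v(m) = -m/6 (v(m) = m/(-6) = m*(-1/6) = -m/6)
(v(-546) - 242688)/(196002 + 230630) = (-1/6*(-546) - 242688)/(196002 + 230630) = (91 - 242688)/426632 = -242597*1/426632 = -242597/426632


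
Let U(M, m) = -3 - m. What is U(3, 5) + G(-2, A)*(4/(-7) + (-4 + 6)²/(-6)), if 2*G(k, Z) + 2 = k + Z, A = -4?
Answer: -64/21 ≈ -3.0476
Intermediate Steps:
G(k, Z) = -1 + Z/2 + k/2 (G(k, Z) = -1 + (k + Z)/2 = -1 + (Z + k)/2 = -1 + (Z/2 + k/2) = -1 + Z/2 + k/2)
U(3, 5) + G(-2, A)*(4/(-7) + (-4 + 6)²/(-6)) = (-3 - 1*5) + (-1 + (½)*(-4) + (½)*(-2))*(4/(-7) + (-4 + 6)²/(-6)) = (-3 - 5) + (-1 - 2 - 1)*(4*(-⅐) + 2²*(-⅙)) = -8 - 4*(-4/7 + 4*(-⅙)) = -8 - 4*(-4/7 - ⅔) = -8 - 4*(-26/21) = -8 + 104/21 = -64/21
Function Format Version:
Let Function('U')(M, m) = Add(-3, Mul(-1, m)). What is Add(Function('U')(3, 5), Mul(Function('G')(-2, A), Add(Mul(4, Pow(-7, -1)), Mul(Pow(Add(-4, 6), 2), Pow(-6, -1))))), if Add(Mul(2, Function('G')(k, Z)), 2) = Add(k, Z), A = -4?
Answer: Rational(-64, 21) ≈ -3.0476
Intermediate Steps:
Function('G')(k, Z) = Add(-1, Mul(Rational(1, 2), Z), Mul(Rational(1, 2), k)) (Function('G')(k, Z) = Add(-1, Mul(Rational(1, 2), Add(k, Z))) = Add(-1, Mul(Rational(1, 2), Add(Z, k))) = Add(-1, Add(Mul(Rational(1, 2), Z), Mul(Rational(1, 2), k))) = Add(-1, Mul(Rational(1, 2), Z), Mul(Rational(1, 2), k)))
Add(Function('U')(3, 5), Mul(Function('G')(-2, A), Add(Mul(4, Pow(-7, -1)), Mul(Pow(Add(-4, 6), 2), Pow(-6, -1))))) = Add(Add(-3, Mul(-1, 5)), Mul(Add(-1, Mul(Rational(1, 2), -4), Mul(Rational(1, 2), -2)), Add(Mul(4, Pow(-7, -1)), Mul(Pow(Add(-4, 6), 2), Pow(-6, -1))))) = Add(Add(-3, -5), Mul(Add(-1, -2, -1), Add(Mul(4, Rational(-1, 7)), Mul(Pow(2, 2), Rational(-1, 6))))) = Add(-8, Mul(-4, Add(Rational(-4, 7), Mul(4, Rational(-1, 6))))) = Add(-8, Mul(-4, Add(Rational(-4, 7), Rational(-2, 3)))) = Add(-8, Mul(-4, Rational(-26, 21))) = Add(-8, Rational(104, 21)) = Rational(-64, 21)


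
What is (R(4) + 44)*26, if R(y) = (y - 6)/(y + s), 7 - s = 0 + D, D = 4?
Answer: 7956/7 ≈ 1136.6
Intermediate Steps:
s = 3 (s = 7 - (0 + 4) = 7 - 1*4 = 7 - 4 = 3)
R(y) = (-6 + y)/(3 + y) (R(y) = (y - 6)/(y + 3) = (-6 + y)/(3 + y))
(R(4) + 44)*26 = ((-6 + 4)/(3 + 4) + 44)*26 = (-2/7 + 44)*26 = (306/7)*26 = 7956/7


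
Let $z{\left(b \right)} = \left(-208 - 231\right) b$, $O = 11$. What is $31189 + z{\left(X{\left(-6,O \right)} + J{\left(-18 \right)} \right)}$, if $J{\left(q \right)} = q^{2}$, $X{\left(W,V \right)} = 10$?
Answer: $-115437$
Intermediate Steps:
$z{\left(b \right)} = - 439 b$ ($z{\left(b \right)} = \left(-208 - 231\right) b = - 439 b$)
$31189 + z{\left(X{\left(-6,O \right)} + J{\left(-18 \right)} \right)} = 31189 - 439 \left(10 + \left(-18\right)^{2}\right) = 31189 - 439 \left(10 + 324\right) = 31189 - 146626 = -115437$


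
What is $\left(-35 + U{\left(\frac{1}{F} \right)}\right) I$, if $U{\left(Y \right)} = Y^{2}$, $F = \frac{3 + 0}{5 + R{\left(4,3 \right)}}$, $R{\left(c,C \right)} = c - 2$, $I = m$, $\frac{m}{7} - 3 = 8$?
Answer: $- \frac{20482}{9} \approx -2275.8$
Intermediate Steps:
$m = 77$ ($m = 21 + 7 \cdot 8 = 21 + 56 = 77$)
$I = 77$
$R{\left(c,C \right)} = -2 + c$
$F = \frac{3}{7}$ ($F = \frac{3 + 0}{5 + \left(-2 + 4\right)} = \frac{3}{5 + 2} = \frac{3}{7} \approx 0.42857$)
$\left(-35 + U{\left(\frac{1}{F} \right)}\right) I = \left(-35 + \left(\frac{1}{\frac{3}{7}}\right)^{2}\right) 77 = \left(-35 + \left(\frac{7}{3}\right)^{2}\right) 77 = \left(-35 + \frac{49}{9}\right) 77 = \left(- \frac{266}{9}\right) 77 = - \frac{20482}{9}$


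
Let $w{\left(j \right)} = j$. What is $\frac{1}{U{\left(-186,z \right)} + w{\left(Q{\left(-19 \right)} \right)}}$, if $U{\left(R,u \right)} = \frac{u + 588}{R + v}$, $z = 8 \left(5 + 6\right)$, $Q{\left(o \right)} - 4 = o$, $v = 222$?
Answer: $\frac{9}{34} \approx 0.26471$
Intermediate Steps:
$Q{\left(o \right)} = 4 + o$
$z = 88$ ($z = 8 \cdot 11 = 88$)
$U{\left(R,u \right)} = \frac{588 + u}{222 + R}$ ($U{\left(R,u \right)} = \frac{u + 588}{R + 222} = \frac{588 + u}{222 + R}$)
$\frac{1}{U{\left(-186,z \right)} + w{\left(Q{\left(-19 \right)} \right)}} = \frac{1}{\frac{588 + 88}{222 - 186} + \left(4 - 19\right)} = \frac{1}{\frac{1}{36} \cdot 676 - 15} = \frac{1}{\frac{169}{9} - 15} = \frac{1}{\frac{34}{9}} = \frac{9}{34}$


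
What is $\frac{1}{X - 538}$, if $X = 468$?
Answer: $- \frac{1}{70} \approx -0.014286$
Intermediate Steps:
$\frac{1}{X - 538} = \frac{1}{468 - 538} = \frac{1}{-70} = - \frac{1}{70}$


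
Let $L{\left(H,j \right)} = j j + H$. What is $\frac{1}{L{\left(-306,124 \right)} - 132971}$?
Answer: $- \frac{1}{117901} \approx -8.4817 \cdot 10^{-6}$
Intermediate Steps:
$L{\left(H,j \right)} = H + j^{2}$ ($L{\left(H,j \right)} = j^{2} + H = H + j^{2}$)
$\frac{1}{L{\left(-306,124 \right)} - 132971} = \frac{1}{\left(-306 + 124^{2}\right) - 132971} = \frac{1}{\left(-306 + 15376\right) - 132971} = \frac{1}{15070 - 132971} = \frac{1}{-117901} = - \frac{1}{117901}$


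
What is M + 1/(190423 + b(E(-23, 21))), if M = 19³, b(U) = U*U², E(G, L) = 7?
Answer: 1308463995/190766 ≈ 6859.0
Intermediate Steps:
b(U) = U³
M = 6859
M + 1/(190423 + b(E(-23, 21))) = 6859 + 1/(190423 + 7³) = 6859 + 1/(190423 + 343) = 6859 + 1/190766 = 1308463995/190766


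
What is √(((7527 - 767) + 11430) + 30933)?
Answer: √49123 ≈ 221.64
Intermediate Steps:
√(((7527 - 767) + 11430) + 30933) = √((6760 + 11430) + 30933) = √(18190 + 30933) = √49123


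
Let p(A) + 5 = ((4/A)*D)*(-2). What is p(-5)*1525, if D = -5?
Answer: -19825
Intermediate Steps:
p(A) = -5 + 40/A (p(A) = -5 + ((4/A)*(-5))*(-2) = -5 - 20/A*(-2) = -5 + 40/A)
p(-5)*1525 = (-5 + 40/(-5))*1525 = (-5 + 40*(-⅕))*1525 = (-5 - 8)*1525 = -13*1525 = -19825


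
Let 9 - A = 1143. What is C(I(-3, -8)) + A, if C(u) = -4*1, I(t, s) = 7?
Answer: -1138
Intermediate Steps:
C(u) = -4
A = -1134 (A = 9 - 1*1143 = 9 - 1143 = -1134)
C(I(-3, -8)) + A = -4 - 1134 = -1138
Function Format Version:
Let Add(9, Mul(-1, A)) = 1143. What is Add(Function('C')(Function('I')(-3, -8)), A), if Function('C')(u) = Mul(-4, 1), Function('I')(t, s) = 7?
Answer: -1138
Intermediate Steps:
Function('C')(u) = -4
A = -1134 (A = Add(9, Mul(-1, 1143)) = Add(9, -1143) = -1134)
Add(Function('C')(Function('I')(-3, -8)), A) = Add(-4, -1134) = -1138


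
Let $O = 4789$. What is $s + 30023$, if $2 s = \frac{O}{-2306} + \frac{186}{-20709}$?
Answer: $\frac{955798121189}{31836636} \approx 30022.0$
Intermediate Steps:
$s = - \frac{33201439}{31836636}$ ($s = \frac{\frac{4789}{-2306} + \frac{186}{-20709}}{2} = \frac{4789 \left(- \frac{1}{2306}\right) + 186 \left(- \frac{1}{20709}\right)}{2} = \frac{- \frac{4789}{2306} - \frac{62}{6903}}{2} = \frac{1}{2} \left(- \frac{33201439}{15918318}\right) = - \frac{33201439}{31836636} \approx -1.0429$)
$s + 30023 = - \frac{33201439}{31836636} + 30023 = \frac{955798121189}{31836636}$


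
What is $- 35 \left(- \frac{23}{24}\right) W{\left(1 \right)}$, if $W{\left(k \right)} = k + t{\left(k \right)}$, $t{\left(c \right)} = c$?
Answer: $\frac{805}{12} \approx 67.083$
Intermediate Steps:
$W{\left(k \right)} = 2 k$ ($W{\left(k \right)} = k + k = 2 k$)
$- 35 \left(- \frac{23}{24}\right) W{\left(1 \right)} = - 35 \left(- \frac{23}{24}\right) 2 \cdot 1 = - 35 \left(\left(-23\right) \frac{1}{24}\right) 2 = \left(-35\right) \left(- \frac{23}{24}\right) 2 = \frac{805}{24} \cdot 2 = \frac{805}{12}$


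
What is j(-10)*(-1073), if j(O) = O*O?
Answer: -107300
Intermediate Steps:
j(O) = O²
j(-10)*(-1073) = (-10)²*(-1073) = 100*(-1073) = -107300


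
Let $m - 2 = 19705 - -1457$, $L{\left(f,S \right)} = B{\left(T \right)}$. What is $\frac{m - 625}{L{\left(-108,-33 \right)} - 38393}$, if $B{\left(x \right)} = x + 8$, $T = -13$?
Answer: $- \frac{20539}{38398} \approx -0.5349$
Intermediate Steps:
$B{\left(x \right)} = 8 + x$
$L{\left(f,S \right)} = -5$ ($L{\left(f,S \right)} = 8 - 13 = -5$)
$m = 21164$ ($m = 2 + \left(19705 - -1457\right) = 2 + \left(19705 + 1457\right) = 2 + 21162 = 21164$)
$\frac{m - 625}{L{\left(-108,-33 \right)} - 38393} = \frac{21164 - 625}{-5 - 38393} = \frac{20539}{-38398} = 20539 \left(- \frac{1}{38398}\right) = - \frac{20539}{38398}$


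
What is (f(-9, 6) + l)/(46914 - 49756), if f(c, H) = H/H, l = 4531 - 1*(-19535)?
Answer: -24067/2842 ≈ -8.4683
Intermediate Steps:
l = 24066 (l = 4531 + 19535 = 24066)
f(c, H) = 1
(f(-9, 6) + l)/(46914 - 49756) = (1 + 24066)/(46914 - 49756) = 24067/(-2842) = 24067*(-1/2842) = -24067/2842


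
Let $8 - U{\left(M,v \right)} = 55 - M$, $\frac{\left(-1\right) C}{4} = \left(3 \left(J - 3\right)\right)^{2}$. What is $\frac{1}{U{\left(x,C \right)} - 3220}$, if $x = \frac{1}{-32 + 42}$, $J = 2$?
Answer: $- \frac{10}{32669} \approx -0.0003061$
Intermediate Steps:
$C = -36$ ($C = - 4 \left(3 \left(2 - 3\right)\right)^{2} = - 4 \left(3 \left(-1\right)\right)^{2} = - 4 \left(-3\right)^{2} = \left(-4\right) 9 = -36$)
$x = \frac{1}{10} \approx 0.1$
$U{\left(M,v \right)} = -47 + M$ ($U{\left(M,v \right)} = 8 - \left(55 - M\right) = 8 + \left(-55 + M\right) = -47 + M$)
$\frac{1}{U{\left(x,C \right)} - 3220} = \frac{1}{\left(-47 + \frac{1}{10}\right) - 3220} = \frac{1}{- \frac{469}{10} - 3220} = \frac{1}{- \frac{32669}{10}} = - \frac{10}{32669}$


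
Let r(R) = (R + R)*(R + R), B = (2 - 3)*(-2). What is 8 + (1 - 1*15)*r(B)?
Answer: -216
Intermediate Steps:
B = 2 (B = -1*(-2) = 2)
r(R) = 4*R² (r(R) = (2*R)*(2*R) = 4*R²)
8 + (1 - 1*15)*r(B) = 8 + (1 - 1*15)*(4*2²) = 8 + (1 - 15)*(4*4) = 8 - 14*16 = 8 - 224 = -216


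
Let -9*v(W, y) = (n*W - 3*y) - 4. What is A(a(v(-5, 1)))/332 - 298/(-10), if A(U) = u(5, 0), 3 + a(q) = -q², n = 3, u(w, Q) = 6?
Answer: 24749/830 ≈ 29.818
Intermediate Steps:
v(W, y) = 4/9 - W/3 + y/3 (v(W, y) = -((3*W - 3*y) - 4)/9 = -((-3*y + 3*W) - 4)/9 = -(-4 - 3*y + 3*W)/9 = 4/9 - W/3 + y/3)
a(q) = -3 - q²
A(U) = 6
A(a(v(-5, 1)))/332 - 298/(-10) = 6/332 - 298/(-10) = 6*(1/332) - 298*(-⅒) = 3/166 + 149/5 = 24749/830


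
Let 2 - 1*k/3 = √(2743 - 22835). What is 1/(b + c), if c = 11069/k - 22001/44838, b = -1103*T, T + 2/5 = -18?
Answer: 5124751343033229630/104007391711605663146471 - 92723456145150*I*√5023/104007391711605663146471 ≈ 4.9273e-5 - 6.3184e-8*I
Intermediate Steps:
T = -92/5 (T = -⅖ - 18 = -92/5 ≈ -18.400)
k = 6 - 6*I*√5023 (k = 6 - 3*√(2743 - 22835) = 6 - 6*I*√5023 ≈ 6.0 - 425.24*I)
b = 101476/5 (b = -1103*(-92/5) = 101476/5 ≈ 20295.)
c = -22001/44838 + 11069/(6 - 6*I*√5023) (c = 11069/(6 - 6*I*√5023) - 22001/44838 = -22001/44838 + 11069/(6 - 6*I*√5023) ≈ -0.12347 + 26.025*I)
1/(b + c) = 1/(101476/5 + (-27814387/225266112 + 11069*I*√5023/30144)) = 1/(22858964909377/1126330560 + 11069*I*√5023/30144)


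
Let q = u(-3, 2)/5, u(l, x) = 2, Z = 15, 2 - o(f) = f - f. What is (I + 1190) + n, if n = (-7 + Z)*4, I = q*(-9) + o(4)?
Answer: 6102/5 ≈ 1220.4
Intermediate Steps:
o(f) = 2 (o(f) = 2 - (f - f) = 2 - 1*0 = 2 + 0 = 2)
q = ⅖ (q = 2/5 = 2*(⅕) = ⅖ ≈ 0.40000)
I = -8/5 (I = (⅖)*(-9) + 2 = -18/5 + 2 = -8/5 ≈ -1.6000)
n = 32 (n = (-7 + 15)*4 = 8*4 = 32)
(I + 1190) + n = (-8/5 + 1190) + 32 = 5942/5 + 32 = 6102/5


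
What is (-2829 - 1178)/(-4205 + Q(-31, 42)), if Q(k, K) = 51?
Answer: 4007/4154 ≈ 0.96461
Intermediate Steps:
(-2829 - 1178)/(-4205 + Q(-31, 42)) = (-2829 - 1178)/(-4205 + 51) = -4007/(-4154) = -4007*(-1/4154) = 4007/4154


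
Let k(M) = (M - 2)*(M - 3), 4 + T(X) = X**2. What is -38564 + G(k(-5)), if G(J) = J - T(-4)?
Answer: -38520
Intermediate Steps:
T(X) = -4 + X**2
k(M) = (-3 + M)*(-2 + M) (k(M) = (-2 + M)*(-3 + M) = (-3 + M)*(-2 + M))
G(J) = -12 + J (G(J) = J - (-4 + (-4)**2) = J - (-4 + 16) = J - 1*12 = J - 12 = -12 + J)
-38564 + G(k(-5)) = -38564 + (-12 + (6 + (-5)**2 - 5*(-5))) = -38564 + (-12 + (6 + 25 + 25)) = -38564 + (-12 + 56) = -38564 + 44 = -38520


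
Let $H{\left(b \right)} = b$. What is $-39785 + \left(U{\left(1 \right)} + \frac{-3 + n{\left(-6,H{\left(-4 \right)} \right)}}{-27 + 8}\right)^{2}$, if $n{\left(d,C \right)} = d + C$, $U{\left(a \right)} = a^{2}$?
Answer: $- \frac{14361361}{361} \approx -39782.0$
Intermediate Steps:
$n{\left(d,C \right)} = C + d$
$-39785 + \left(U{\left(1 \right)} + \frac{-3 + n{\left(-6,H{\left(-4 \right)} \right)}}{-27 + 8}\right)^{2} = -39785 + \left(1^{2} + \frac{-3 - 10}{-27 + 8}\right)^{2} = -39785 + \left(1 + \frac{-3 - 10}{-19}\right)^{2} = -39785 + \left(1 - - \frac{13}{19}\right)^{2} = -39785 + \left(1 + \frac{13}{19}\right)^{2} = -39785 + \left(\frac{32}{19}\right)^{2} = -39785 + \frac{1024}{361} = - \frac{14361361}{361}$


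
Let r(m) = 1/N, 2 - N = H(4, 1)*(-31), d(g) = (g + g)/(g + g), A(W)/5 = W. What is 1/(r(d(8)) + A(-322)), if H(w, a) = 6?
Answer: -188/302679 ≈ -0.00062112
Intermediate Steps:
A(W) = 5*W
d(g) = 1 (d(g) = (2*g)/((2*g)) = (2*g)*(1/(2*g)) = 1)
N = 188 (N = 2 - 6*(-31) = 2 - 1*(-186) = 2 + 186 = 188)
r(m) = 1/188
1/(r(d(8)) + A(-322)) = 1/(1/188 + 5*(-322)) = 1/(1/188 - 1610) = 1/(-302679/188) = -188/302679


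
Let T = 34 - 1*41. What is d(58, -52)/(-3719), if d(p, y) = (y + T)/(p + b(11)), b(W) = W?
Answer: 59/256611 ≈ 0.00022992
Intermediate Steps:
T = -7 (T = 34 - 41 = -7)
d(p, y) = (-7 + y)/(11 + p) (d(p, y) = (y - 7)/(p + 11) = (-7 + y)/(11 + p))
d(58, -52)/(-3719) = ((-7 - 52)/(11 + 58))/(-3719) = (-59/69)*(-1/3719) = ((1/69)*(-59))*(-1/3719) = -59/69*(-1/3719) = 59/256611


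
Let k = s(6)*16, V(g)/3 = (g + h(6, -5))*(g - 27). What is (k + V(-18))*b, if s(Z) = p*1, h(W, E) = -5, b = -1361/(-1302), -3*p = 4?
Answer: 12590611/3906 ≈ 3223.4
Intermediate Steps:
p = -4/3 (p = -⅓*4 = -4/3 ≈ -1.3333)
b = 1361/1302 (b = -1361*(-1/1302) = 1361/1302 ≈ 1.0453)
s(Z) = -4/3 (s(Z) = -4/3*1 = -4/3)
V(g) = 3*(-27 + g)*(-5 + g) (V(g) = 3*((g - 5)*(g - 27)) = 3*((-5 + g)*(-27 + g)) = 3*((-27 + g)*(-5 + g)) = 3*(-27 + g)*(-5 + g))
k = -64/3 (k = -4/3*16 = -64/3 ≈ -21.333)
(k + V(-18))*b = (-64/3 + (405 - 96*(-18) + 3*(-18)²))*(1361/1302) = (-64/3 + (405 + 1728 + 3*324))*(1361/1302) = (-64/3 + (405 + 1728 + 972))*(1361/1302) = (-64/3 + 3105)*(1361/1302) = (9251/3)*(1361/1302) = 12590611/3906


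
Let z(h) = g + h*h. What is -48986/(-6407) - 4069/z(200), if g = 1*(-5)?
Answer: 1933124987/256247965 ≈ 7.5440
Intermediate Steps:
g = -5
z(h) = -5 + h² (z(h) = -5 + h*h = -5 + h²)
-48986/(-6407) - 4069/z(200) = -48986/(-6407) - 4069/(-5 + 200²) = -48986*(-1/6407) - 4069/(-5 + 40000) = 48986/6407 - 4069/39995 = 1933124987/256247965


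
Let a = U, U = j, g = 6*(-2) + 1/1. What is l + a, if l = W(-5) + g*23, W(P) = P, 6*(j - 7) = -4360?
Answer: -2933/3 ≈ -977.67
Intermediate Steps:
g = -11 (g = -12 + 1 = -11)
j = -2159/3 (j = 7 + (1/6)*(-4360) = 7 - 2180/3 = -2159/3 ≈ -719.67)
U = -2159/3 ≈ -719.67
a = -2159/3 ≈ -719.67
l = -258 (l = -5 - 11*23 = -5 - 253 = -258)
l + a = -258 - 2159/3 = -2933/3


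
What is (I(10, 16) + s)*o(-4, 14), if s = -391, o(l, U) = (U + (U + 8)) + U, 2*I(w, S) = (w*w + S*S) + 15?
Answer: -10275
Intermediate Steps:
I(w, S) = 15/2 + S**2/2 + w**2/2 (I(w, S) = ((w*w + S*S) + 15)/2 = ((w**2 + S**2) + 15)/2 = ((S**2 + w**2) + 15)/2 = (15 + S**2 + w**2)/2 = 15/2 + S**2/2 + w**2/2)
o(l, U) = 8 + 3*U (o(l, U) = (U + (8 + U)) + U = (8 + 2*U) + U = 8 + 3*U)
(I(10, 16) + s)*o(-4, 14) = ((15/2 + (1/2)*16**2 + (1/2)*10**2) - 391)*(8 + 3*14) = ((15/2 + (1/2)*256 + (1/2)*100) - 391)*(8 + 42) = ((15/2 + 128 + 50) - 391)*50 = (371/2 - 391)*50 = -411/2*50 = -10275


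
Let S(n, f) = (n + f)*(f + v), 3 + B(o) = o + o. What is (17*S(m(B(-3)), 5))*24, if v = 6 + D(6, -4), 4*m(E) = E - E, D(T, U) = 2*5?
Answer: 42840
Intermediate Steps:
B(o) = -3 + 2*o (B(o) = -3 + (o + o) = -3 + 2*o)
D(T, U) = 10
m(E) = 0 (m(E) = (E - E)/4 = (¼)*0 = 0)
v = 16 (v = 6 + 10 = 16)
S(n, f) = (16 + f)*(f + n) (S(n, f) = (n + f)*(f + 16) = (f + n)*(16 + f) = (16 + f)*(f + n))
(17*S(m(B(-3)), 5))*24 = (17*(5² + 16*5 + 16*0 + 5*0))*24 = (17*(25 + 80 + 0 + 0))*24 = (17*105)*24 = 1785*24 = 42840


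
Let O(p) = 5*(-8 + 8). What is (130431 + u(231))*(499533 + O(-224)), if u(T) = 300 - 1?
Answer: 65303949090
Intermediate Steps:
O(p) = 0 (O(p) = 5*0 = 0)
u(T) = 299
(130431 + u(231))*(499533 + O(-224)) = (130431 + 299)*(499533 + 0) = 130730*499533 = 65303949090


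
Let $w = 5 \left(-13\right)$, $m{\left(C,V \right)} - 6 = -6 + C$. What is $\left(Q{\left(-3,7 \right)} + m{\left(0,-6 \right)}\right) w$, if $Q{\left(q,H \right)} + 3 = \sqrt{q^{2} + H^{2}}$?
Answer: $195 - 65 \sqrt{58} \approx -300.03$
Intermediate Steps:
$m{\left(C,V \right)} = C$ ($m{\left(C,V \right)} = 6 + \left(-6 + C\right) = C$)
$Q{\left(q,H \right)} = -3 + \sqrt{H^{2} + q^{2}}$ ($Q{\left(q,H \right)} = -3 + \sqrt{q^{2} + H^{2}} = -3 + \sqrt{H^{2} + q^{2}}$)
$w = -65$
$\left(Q{\left(-3,7 \right)} + m{\left(0,-6 \right)}\right) w = \left(\left(-3 + \sqrt{7^{2} + \left(-3\right)^{2}}\right) + 0\right) \left(-65\right) = \left(\left(-3 + \sqrt{49 + 9}\right) + 0\right) \left(-65\right) = \left(\left(-3 + \sqrt{58}\right) + 0\right) \left(-65\right) = \left(-3 + \sqrt{58}\right) \left(-65\right) = 195 - 65 \sqrt{58}$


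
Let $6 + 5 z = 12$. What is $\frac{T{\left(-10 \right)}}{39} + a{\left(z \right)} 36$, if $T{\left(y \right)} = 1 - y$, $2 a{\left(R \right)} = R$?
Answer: $\frac{4267}{195} \approx 21.882$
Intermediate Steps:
$z = \frac{6}{5}$ ($z = - \frac{6}{5} + \frac{1}{5} \cdot 12 = - \frac{6}{5} + \frac{12}{5} = \frac{6}{5} \approx 1.2$)
$a{\left(R \right)} = \frac{R}{2}$
$\frac{T{\left(-10 \right)}}{39} + a{\left(z \right)} 36 = \frac{1 - -10}{39} + \frac{1}{2} \cdot \frac{6}{5} \cdot 36 = \left(1 + 10\right) \frac{1}{39} + \frac{3}{5} \cdot 36 = 11 \cdot \frac{1}{39} + \frac{108}{5} = \frac{11}{39} + \frac{108}{5} = \frac{4267}{195}$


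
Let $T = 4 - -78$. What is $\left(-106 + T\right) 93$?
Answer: $-2232$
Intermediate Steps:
$T = 82$ ($T = 4 + 78 = 82$)
$\left(-106 + T\right) 93 = \left(-106 + 82\right) 93 = \left(-24\right) 93 = -2232$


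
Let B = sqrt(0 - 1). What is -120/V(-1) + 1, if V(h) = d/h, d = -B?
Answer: 1 + 120*I ≈ 1.0 + 120.0*I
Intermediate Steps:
B = I (B = sqrt(-1) = I ≈ 1.0*I)
d = -I ≈ -1.0*I
V(h) = -I/h (V(h) = (-I)/h = -I/h)
-120/V(-1) + 1 = -120/((-1*I/(-1))) + 1 = -120/((-1*I*(-1))) + 1 = -120/I + 1 = -120*(-I) + 1 = -(-120)*I + 1 = 120*I + 1 = 1 + 120*I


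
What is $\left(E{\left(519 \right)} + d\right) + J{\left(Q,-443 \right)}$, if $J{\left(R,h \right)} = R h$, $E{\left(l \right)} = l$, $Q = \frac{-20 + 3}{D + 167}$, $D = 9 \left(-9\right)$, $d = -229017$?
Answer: $- \frac{19643297}{86} \approx -2.2841 \cdot 10^{5}$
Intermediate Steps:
$D = -81$
$Q = - \frac{17}{86}$ ($Q = \frac{-20 + 3}{-81 + 167} = - \frac{17}{86} \approx -0.19767$)
$\left(E{\left(519 \right)} + d\right) + J{\left(Q,-443 \right)} = \left(519 - 229017\right) - - \frac{7531}{86} = -228498 + \frac{7531}{86} = - \frac{19643297}{86}$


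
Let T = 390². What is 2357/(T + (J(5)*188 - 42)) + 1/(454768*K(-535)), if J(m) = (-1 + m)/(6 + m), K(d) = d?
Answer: 630806024237/40713725958320 ≈ 0.015494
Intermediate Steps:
J(m) = (-1 + m)/(6 + m)
T = 152100
2357/(T + (J(5)*188 - 42)) + 1/(454768*K(-535)) = 2357/(152100 + (((-1 + 5)/(6 + 5))*188 - 42)) + 1/(454768*(-535)) = 2357/(152100 + ((4/11)*188 - 42)) + (1/454768)*(-1/535) = 2357/(152100 + (((1/11)*4)*188 - 42)) - 1/243300880 = 2357/(152100 + ((4/11)*188 - 42)) - 1/243300880 = 2357/(152100 + (752/11 - 42)) - 1/243300880 = 2357/(152100 + 290/11) - 1/243300880 = 2357/(1673390/11) - 1/243300880 = 2357*(11/1673390) - 1/243300880 = 25927/1673390 - 1/243300880 = 630806024237/40713725958320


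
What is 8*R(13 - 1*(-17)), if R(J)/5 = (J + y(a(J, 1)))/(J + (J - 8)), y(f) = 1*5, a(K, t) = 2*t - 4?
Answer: 350/13 ≈ 26.923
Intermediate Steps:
a(K, t) = -4 + 2*t
y(f) = 5
R(J) = 5*(5 + J)/(-8 + 2*J) (R(J) = 5*((J + 5)/(J + (J - 8))) = 5*((5 + J)/(J + (-8 + J))) = 5*((5 + J)/(-8 + 2*J)) = 5*(5 + J)/(-8 + 2*J))
8*R(13 - 1*(-17)) = 8*(5*(5 + (13 - 1*(-17)))/(2*(-4 + (13 - 1*(-17))))) = 8*(5*(5 + (13 + 17))/(2*(-4 + (13 + 17)))) = 8*(5*(5 + 30)/(2*(-4 + 30))) = 8*((5/2)*35/26) = 8*((5/2)*(1/26)*35) = 8*(175/52) = 350/13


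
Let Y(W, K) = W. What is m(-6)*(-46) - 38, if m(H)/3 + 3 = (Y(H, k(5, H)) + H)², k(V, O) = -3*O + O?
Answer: -19496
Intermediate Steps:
k(V, O) = -2*O
m(H) = -9 + 12*H² (m(H) = -9 + 3*(H + H)² = -9 + 3*(2*H)² = -9 + 3*(4*H²) = -9 + 12*H²)
m(-6)*(-46) - 38 = (-9 + 12*(-6)²)*(-46) - 38 = (-9 + 12*36)*(-46) - 38 = (-9 + 432)*(-46) - 38 = 423*(-46) - 38 = -19458 - 38 = -19496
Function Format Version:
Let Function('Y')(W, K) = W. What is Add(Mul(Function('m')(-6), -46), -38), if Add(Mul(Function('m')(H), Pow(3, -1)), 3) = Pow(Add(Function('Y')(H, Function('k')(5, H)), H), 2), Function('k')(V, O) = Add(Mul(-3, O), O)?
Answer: -19496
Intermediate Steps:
Function('k')(V, O) = Mul(-2, O)
Function('m')(H) = Add(-9, Mul(12, Pow(H, 2))) (Function('m')(H) = Add(-9, Mul(3, Pow(Add(H, H), 2))) = Add(-9, Mul(3, Pow(Mul(2, H), 2))) = Add(-9, Mul(3, Mul(4, Pow(H, 2)))) = Add(-9, Mul(12, Pow(H, 2))))
Add(Mul(Function('m')(-6), -46), -38) = Add(Mul(Add(-9, Mul(12, Pow(-6, 2))), -46), -38) = Add(Mul(Add(-9, Mul(12, 36)), -46), -38) = Add(Mul(Add(-9, 432), -46), -38) = Add(Mul(423, -46), -38) = Add(-19458, -38) = -19496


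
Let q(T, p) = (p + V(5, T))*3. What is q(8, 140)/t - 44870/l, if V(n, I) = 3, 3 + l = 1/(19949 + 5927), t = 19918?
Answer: 23125949100143/1546174586 ≈ 14957.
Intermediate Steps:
l = -77627/25876 (l = -3 + 1/(19949 + 5927) = -3 + 1/25876 = -77627/25876 ≈ -3.0000)
q(T, p) = 9 + 3*p (q(T, p) = (p + 3)*3 = (3 + p)*3 = 9 + 3*p)
q(8, 140)/t - 44870/l = (9 + 3*140)/19918 - 44870/(-77627/25876) = (9 + 420)*(1/19918) - 44870*(-25876/77627) = 429*(1/19918) + 1161056120/77627 = 429/19918 + 1161056120/77627 = 23125949100143/1546174586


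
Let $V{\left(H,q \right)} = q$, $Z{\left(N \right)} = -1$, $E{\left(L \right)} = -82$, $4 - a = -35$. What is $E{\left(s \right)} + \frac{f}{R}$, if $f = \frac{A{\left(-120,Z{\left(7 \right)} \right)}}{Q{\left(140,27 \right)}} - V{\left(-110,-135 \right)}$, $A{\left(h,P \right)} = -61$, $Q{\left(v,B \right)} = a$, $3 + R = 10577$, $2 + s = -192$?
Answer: $- \frac{16905224}{206193} \approx -81.987$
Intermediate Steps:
$s = -194$ ($s = -2 - 192 = -194$)
$R = 10574$ ($R = -3 + 10577 = 10574$)
$a = 39$ ($a = 4 - -35 = 4 + 35 = 39$)
$Q{\left(v,B \right)} = 39$
$f = \frac{5204}{39}$ ($f = - \frac{61}{39} - -135 = \left(-61\right) \frac{1}{39} + 135 = - \frac{61}{39} + 135 = \frac{5204}{39} \approx 133.44$)
$E{\left(s \right)} + \frac{f}{R} = -82 + \frac{5204}{39 \cdot 10574} = -82 + \frac{5204}{39} \cdot \frac{1}{10574} = -82 + \frac{2602}{206193} = - \frac{16905224}{206193}$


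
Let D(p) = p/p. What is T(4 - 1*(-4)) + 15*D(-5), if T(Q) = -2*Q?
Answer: -1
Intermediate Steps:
D(p) = 1
T(4 - 1*(-4)) + 15*D(-5) = -2*(4 - 1*(-4)) + 15*1 = -2*(4 + 4) + 15 = -2*8 + 15 = -16 + 15 = -1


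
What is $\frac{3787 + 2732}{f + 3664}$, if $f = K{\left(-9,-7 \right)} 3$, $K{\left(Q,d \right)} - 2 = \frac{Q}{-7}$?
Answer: $\frac{45633}{25717} \approx 1.7744$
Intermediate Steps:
$K{\left(Q,d \right)} = 2 - \frac{Q}{7}$ ($K{\left(Q,d \right)} = 2 + \frac{Q}{-7} = 2 + Q \left(- \frac{1}{7}\right) = 2 - \frac{Q}{7}$)
$f = \frac{69}{7}$ ($f = \left(2 - - \frac{9}{7}\right) 3 = \left(2 + \frac{9}{7}\right) 3 = \frac{23}{7} \cdot 3 = \frac{69}{7} \approx 9.8571$)
$\frac{3787 + 2732}{f + 3664} = \frac{3787 + 2732}{\frac{69}{7} + 3664} = \frac{6519}{\frac{25717}{7}} = 6519 \cdot \frac{7}{25717} = \frac{45633}{25717}$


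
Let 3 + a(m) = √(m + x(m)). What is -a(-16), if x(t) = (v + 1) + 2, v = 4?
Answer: 3 - 3*I ≈ 3.0 - 3.0*I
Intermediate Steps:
x(t) = 7 (x(t) = (4 + 1) + 2 = 5 + 2 = 7)
a(m) = -3 + √(7 + m) (a(m) = -3 + √(m + 7) = -3 + √(7 + m))
-a(-16) = -(-3 + √(7 - 16)) = -(-3 + √(-9)) = -(-3 + 3*I) = 3 - 3*I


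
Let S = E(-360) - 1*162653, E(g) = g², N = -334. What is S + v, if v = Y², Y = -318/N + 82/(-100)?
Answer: -2304536575891/69722500 ≈ -33053.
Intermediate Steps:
Y = 1103/8350 (Y = -318/(-334) + 82/(-100) = -318*(-1/334) + 82*(-1/100) = 159/167 - 41/50 = 1103/8350 ≈ 0.13210)
v = 1216609/69722500 (v = (1103/8350)² = 1216609/69722500 ≈ 0.017449)
S = -33053 (S = (-360)² - 1*162653 = 129600 - 162653 = -33053)
S + v = -33053 + 1216609/69722500 = -2304536575891/69722500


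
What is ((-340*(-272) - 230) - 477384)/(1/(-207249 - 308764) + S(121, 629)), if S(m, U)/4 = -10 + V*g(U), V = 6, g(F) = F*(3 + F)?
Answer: -198734150742/4923090140215 ≈ -0.040368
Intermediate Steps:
S(m, U) = -40 + 24*U*(3 + U) (S(m, U) = 4*(-10 + 6*(U*(3 + U))) = 4*(-10 + 6*U*(3 + U)) = -40 + 24*U*(3 + U))
((-340*(-272) - 230) - 477384)/(1/(-207249 - 308764) + S(121, 629)) = ((-340*(-272) - 230) - 477384)/(1/(-207249 - 308764) + (-40 + 24*629*(3 + 629))) = ((92480 - 230) - 477384)/(1/(-516013) + (-40 + 24*629*632)) = (92250 - 477384)/(-1/516013 + (-40 + 9540672)) = -385134/(-1/516013 + 9540632) = -385134/4923090140215/516013 = -385134*516013/4923090140215 = -198734150742/4923090140215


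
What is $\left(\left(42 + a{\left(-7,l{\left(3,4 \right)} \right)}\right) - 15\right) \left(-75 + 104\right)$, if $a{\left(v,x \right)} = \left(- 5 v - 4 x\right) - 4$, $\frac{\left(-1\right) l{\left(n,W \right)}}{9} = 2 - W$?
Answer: $-406$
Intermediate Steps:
$l{\left(n,W \right)} = -18 + 9 W$ ($l{\left(n,W \right)} = - 9 \left(2 - W\right) = -18 + 9 W$)
$a{\left(v,x \right)} = -4 - 5 v - 4 x$
$\left(\left(42 + a{\left(-7,l{\left(3,4 \right)} \right)}\right) - 15\right) \left(-75 + 104\right) = \left(\left(42 - \left(-31 + 4 \left(-18 + 9 \cdot 4\right)\right)\right) - 15\right) \left(-75 + 104\right) = \left(\left(42 - \left(-31 + 4 \left(-18 + 36\right)\right)\right) - 15\right) 29 = \left(\left(42 - 41\right) - 15\right) 29 = \left(1 - 15\right) 29 = \left(-14\right) 29 = -406$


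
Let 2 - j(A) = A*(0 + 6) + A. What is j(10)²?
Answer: 4624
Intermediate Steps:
j(A) = 2 - 7*A (j(A) = 2 - (A*(0 + 6) + A) = 2 - (A*6 + A) = 2 - (6*A + A) = 2 - 7*A)
j(10)² = (2 - 7*10)² = (2 - 70)² = (-68)² = 4624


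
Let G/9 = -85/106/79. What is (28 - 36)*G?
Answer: 3060/4187 ≈ 0.73083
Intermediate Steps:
G = -765/8374 (G = 9*(-85/106/79) = 9*(-85*1/106*(1/79)) = 9*(-85/106*1/79) = 9*(-85/8374) = -765/8374 ≈ -0.091354)
(28 - 36)*G = (28 - 36)*(-765/8374) = -8*(-765/8374) = 3060/4187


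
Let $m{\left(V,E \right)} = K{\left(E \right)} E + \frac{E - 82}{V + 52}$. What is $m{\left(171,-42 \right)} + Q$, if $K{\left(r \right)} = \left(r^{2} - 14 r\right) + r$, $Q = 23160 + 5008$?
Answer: $- \frac{15354120}{223} \approx -68853.0$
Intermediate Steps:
$Q = 28168$
$K{\left(r \right)} = r^{2} - 13 r$
$m{\left(V,E \right)} = E^{2} \left(-13 + E\right) + \frac{-82 + E}{52 + V}$ ($m{\left(V,E \right)} = E \left(-13 + E\right) E + \frac{E - 82}{V + 52} = E^{2} \left(-13 + E\right) + \frac{-82 + E}{52 + V}$)
$m{\left(171,-42 \right)} + Q = \frac{-82 - 42 + 52 \left(-42\right)^{2} \left(-13 - 42\right) + 171 \left(-42\right)^{2} \left(-13 - 42\right)}{52 + 171} + 28168 = \frac{-82 - 42 + 52 \cdot 1764 \left(-55\right) + 171 \cdot 1764 \left(-55\right)}{223} + 28168 = \frac{-82 - 42 - 5045040 - 16590420}{223} + 28168 = \frac{1}{223} \left(-21635584\right) + 28168 = - \frac{21635584}{223} + 28168 = - \frac{15354120}{223}$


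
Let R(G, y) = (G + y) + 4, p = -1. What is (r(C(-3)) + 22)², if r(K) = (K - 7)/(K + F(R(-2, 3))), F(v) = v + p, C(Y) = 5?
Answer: 38416/81 ≈ 474.27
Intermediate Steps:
R(G, y) = 4 + G + y
F(v) = -1 + v (F(v) = v - 1 = -1 + v)
r(K) = (-7 + K)/(4 + K) (r(K) = (K - 7)/(K + (-1 + (4 - 2 + 3))) = (-7 + K)/(K + (-1 + 5)) = (-7 + K)/(K + 4) = (-7 + K)/(4 + K))
(r(C(-3)) + 22)² = ((-7 + 5)/(4 + 5) + 22)² = (-2/9 + 22)² = (196/9)² = 38416/81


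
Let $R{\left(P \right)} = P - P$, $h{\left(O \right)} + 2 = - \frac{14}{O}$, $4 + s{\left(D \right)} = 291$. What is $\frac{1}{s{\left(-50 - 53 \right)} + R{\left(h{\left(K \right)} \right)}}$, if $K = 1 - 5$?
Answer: $\frac{1}{287} \approx 0.0034843$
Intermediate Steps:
$s{\left(D \right)} = 287$ ($s{\left(D \right)} = -4 + 291 = 287$)
$K = -4$ ($K = 1 - 5 = -4$)
$h{\left(O \right)} = -2 - \frac{14}{O}$
$R{\left(P \right)} = 0$
$\frac{1}{s{\left(-50 - 53 \right)} + R{\left(h{\left(K \right)} \right)}} = \frac{1}{287 + 0} = \frac{1}{287}$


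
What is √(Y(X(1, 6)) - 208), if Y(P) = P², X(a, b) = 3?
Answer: I*√199 ≈ 14.107*I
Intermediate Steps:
√(Y(X(1, 6)) - 208) = √(3² - 208) = √(9 - 208) = √(-199) = I*√199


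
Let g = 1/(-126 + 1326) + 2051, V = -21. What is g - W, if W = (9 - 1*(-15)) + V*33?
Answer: 3264001/1200 ≈ 2720.0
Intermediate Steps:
g = 2461201/1200 (g = 1/1200 + 2051 = 2461201/1200 ≈ 2051.0)
W = -669 (W = (9 - 1*(-15)) - 21*33 = (9 + 15) - 693 = 24 - 693 = -669)
g - W = 2461201/1200 - 1*(-669) = 2461201/1200 + 669 = 3264001/1200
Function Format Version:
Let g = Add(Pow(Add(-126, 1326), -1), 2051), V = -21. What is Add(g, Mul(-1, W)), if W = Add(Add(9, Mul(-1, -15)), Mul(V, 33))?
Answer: Rational(3264001, 1200) ≈ 2720.0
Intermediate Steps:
g = Rational(2461201, 1200) (g = Add(Pow(1200, -1), 2051) = Add(Rational(1, 1200), 2051) = Rational(2461201, 1200) ≈ 2051.0)
W = -669 (W = Add(Add(9, Mul(-1, -15)), Mul(-21, 33)) = Add(Add(9, 15), -693) = Add(24, -693) = -669)
Add(g, Mul(-1, W)) = Add(Rational(2461201, 1200), Mul(-1, -669)) = Add(Rational(2461201, 1200), 669) = Rational(3264001, 1200)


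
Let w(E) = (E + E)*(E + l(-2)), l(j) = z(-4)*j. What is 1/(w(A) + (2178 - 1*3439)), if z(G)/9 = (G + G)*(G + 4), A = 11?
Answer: -1/1019 ≈ -0.00098135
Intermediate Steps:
z(G) = 18*G*(4 + G) (z(G) = 9*((G + G)*(G + 4)) = 9*((2*G)*(4 + G)) = 9*(2*G*(4 + G)) = 18*G*(4 + G))
l(j) = 0 (l(j) = (18*(-4)*(4 - 4))*j = (18*(-4)*0)*j = 0*j = 0)
w(E) = 2*E² (w(E) = (E + E)*(E + 0) = (2*E)*E = 2*E²)
1/(w(A) + (2178 - 1*3439)) = 1/(2*11² + (2178 - 1*3439)) = 1/(2*121 + (2178 - 3439)) = 1/(242 - 1261) = 1/(-1019) = -1/1019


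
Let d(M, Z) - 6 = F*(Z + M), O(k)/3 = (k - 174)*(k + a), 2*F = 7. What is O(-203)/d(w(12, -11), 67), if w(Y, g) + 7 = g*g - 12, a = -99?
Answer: 683124/1195 ≈ 571.65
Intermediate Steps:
F = 7/2 (F = (½)*7 = 7/2 ≈ 3.5000)
O(k) = 3*(-174 + k)*(-99 + k) (O(k) = 3*((k - 174)*(k - 99)) = 3*((-174 + k)*(-99 + k)) = 3*(-174 + k)*(-99 + k))
w(Y, g) = -19 + g² (w(Y, g) = -7 + (g*g - 12) = -7 + (g² - 12) = -7 + (-12 + g²) = -19 + g²)
d(M, Z) = 6 + 7*M/2 + 7*Z/2 (d(M, Z) = 6 + 7*(Z + M)/2 = 6 + 7*(M + Z)/2 = 6 + (7*M/2 + 7*Z/2) = 6 + 7*M/2 + 7*Z/2)
O(-203)/d(w(12, -11), 67) = (51678 - 819*(-203) + 3*(-203)²)/(6 + 7*(-19 + (-11)²)/2 + (7/2)*67) = (51678 + 166257 + 3*41209)/(6 + 7*(-19 + 121)/2 + 469/2) = (51678 + 166257 + 123627)/(6 + (7/2)*102 + 469/2) = 341562/(6 + 357 + 469/2) = 341562/(1195/2) = 341562*(2/1195) = 683124/1195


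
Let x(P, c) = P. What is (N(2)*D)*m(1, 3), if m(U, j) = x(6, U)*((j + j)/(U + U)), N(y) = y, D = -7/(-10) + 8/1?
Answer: 1566/5 ≈ 313.20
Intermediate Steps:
D = 87/10 (D = -7*(-⅒) + 8*1 = 7/10 + 8 = 87/10 ≈ 8.7000)
m(U, j) = 6*j/U (m(U, j) = 6*((j + j)/(U + U)) = 6*((2*j)/((2*U))) = 6*((2*j)*(1/(2*U))) = 6*(j/U) = 6*j/U)
(N(2)*D)*m(1, 3) = (2*(87/10))*(6*3/1) = 87*(6*3*1)/5 = (87/5)*18 = 1566/5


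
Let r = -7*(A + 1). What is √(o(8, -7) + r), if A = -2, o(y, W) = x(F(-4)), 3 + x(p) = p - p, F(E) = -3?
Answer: 2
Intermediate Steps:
x(p) = -3 (x(p) = -3 + (p - p) = -3 + 0 = -3)
o(y, W) = -3
r = 7 (r = -7*(-2 + 1) = -7*(-1) = 7)
√(o(8, -7) + r) = √(-3 + 7) = √4 = 2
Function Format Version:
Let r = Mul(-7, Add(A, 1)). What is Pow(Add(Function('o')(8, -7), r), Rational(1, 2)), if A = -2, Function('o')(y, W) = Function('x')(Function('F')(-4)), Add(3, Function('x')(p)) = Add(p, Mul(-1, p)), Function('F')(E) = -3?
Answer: 2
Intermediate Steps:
Function('x')(p) = -3 (Function('x')(p) = Add(-3, Add(p, Mul(-1, p))) = Add(-3, 0) = -3)
Function('o')(y, W) = -3
r = 7 (r = Mul(-7, Add(-2, 1)) = Mul(-7, -1) = 7)
Pow(Add(Function('o')(8, -7), r), Rational(1, 2)) = Pow(Add(-3, 7), Rational(1, 2)) = Pow(4, Rational(1, 2)) = 2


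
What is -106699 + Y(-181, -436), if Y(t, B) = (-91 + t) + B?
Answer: -107407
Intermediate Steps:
Y(t, B) = -91 + B + t
-106699 + Y(-181, -436) = -106699 + (-91 - 436 - 181) = -106699 - 708 = -107407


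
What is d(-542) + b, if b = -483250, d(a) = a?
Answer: -483792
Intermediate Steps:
d(-542) + b = -542 - 483250 = -483792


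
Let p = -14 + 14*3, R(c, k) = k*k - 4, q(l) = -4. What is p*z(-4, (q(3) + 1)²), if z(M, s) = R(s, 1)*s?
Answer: -756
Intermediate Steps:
R(c, k) = -4 + k² (R(c, k) = k² - 4 = -4 + k²)
z(M, s) = -3*s (z(M, s) = (-4 + 1²)*s = (-4 + 1)*s = -3*s)
p = 28 (p = -14 + 42 = 28)
p*z(-4, (q(3) + 1)²) = 28*(-3*(-4 + 1)²) = 28*(-3*(-3)²) = 28*(-3*9) = 28*(-27) = -756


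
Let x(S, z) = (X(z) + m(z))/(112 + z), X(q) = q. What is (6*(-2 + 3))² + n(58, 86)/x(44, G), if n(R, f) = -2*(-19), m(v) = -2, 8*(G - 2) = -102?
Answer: -4518/17 ≈ -265.76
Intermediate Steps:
G = -43/4 (G = 2 + (⅛)*(-102) = 2 - 51/4 = -43/4 ≈ -10.750)
n(R, f) = 38
x(S, z) = (-2 + z)/(112 + z) (x(S, z) = (z - 2)/(112 + z) = (-2 + z)/(112 + z))
(6*(-2 + 3))² + n(58, 86)/x(44, G) = (6*(-2 + 3))² + 38/(((-2 - 43/4)/(112 - 43/4))) = (6*1)² + 38/((-51/4/(405/4))) = 6² + 38/(((4/405)*(-51/4))) = 36 + 38/(-17/135) = 36 + 38*(-135/17) = 36 - 5130/17 = -4518/17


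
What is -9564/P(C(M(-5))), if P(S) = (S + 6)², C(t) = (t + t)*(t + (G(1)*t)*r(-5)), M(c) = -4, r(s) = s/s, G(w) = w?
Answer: -2391/1225 ≈ -1.9518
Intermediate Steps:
r(s) = 1
C(t) = 4*t² (C(t) = (t + t)*(t + (1*t)*1) = (2*t)*(t + t*1) = (2*t)*(t + t) = (2*t)*(2*t) = 4*t²)
P(S) = (6 + S)²
-9564/P(C(M(-5))) = -9564/(6 + 4*(-4)²)² = -9564/(6 + 4*16)² = -9564/(6 + 64)² = -9564/(70²) = -9564/4900 = -9564*1/4900 = -2391/1225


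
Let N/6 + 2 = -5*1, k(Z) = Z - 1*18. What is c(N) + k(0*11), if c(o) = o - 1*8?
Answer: -68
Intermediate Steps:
k(Z) = -18 + Z (k(Z) = Z - 18 = -18 + Z)
N = -42 (N = -12 + 6*(-5*1) = -12 + 6*(-5) = -12 - 30 = -42)
c(o) = -8 + o (c(o) = o - 8 = -8 + o)
c(N) + k(0*11) = (-8 - 42) + (-18 + 0*11) = -50 + (-18 + 0) = -50 - 18 = -68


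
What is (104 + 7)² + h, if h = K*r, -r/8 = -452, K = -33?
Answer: -107007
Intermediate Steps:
r = 3616 (r = -8*(-452) = 3616)
h = -119328 (h = -33*3616 = -119328)
(104 + 7)² + h = (104 + 7)² - 119328 = 111² - 119328 = 12321 - 119328 = -107007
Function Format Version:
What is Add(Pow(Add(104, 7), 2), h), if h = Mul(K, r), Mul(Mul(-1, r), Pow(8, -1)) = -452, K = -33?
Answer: -107007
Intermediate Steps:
r = 3616 (r = Mul(-8, -452) = 3616)
h = -119328 (h = Mul(-33, 3616) = -119328)
Add(Pow(Add(104, 7), 2), h) = Add(Pow(Add(104, 7), 2), -119328) = Add(Pow(111, 2), -119328) = Add(12321, -119328) = -107007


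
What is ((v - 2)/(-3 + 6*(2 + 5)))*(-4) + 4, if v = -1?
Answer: 56/13 ≈ 4.3077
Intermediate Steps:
((v - 2)/(-3 + 6*(2 + 5)))*(-4) + 4 = ((-1 - 2)/(-3 + 6*(2 + 5)))*(-4) + 4 = -3/(-3 + 6*7)*(-4) + 4 = -3/(-3 + 42)*(-4) + 4 = -3/39*(-4) + 4 = -3*1/39*(-4) + 4 = -1/13*(-4) + 4 = 4/13 + 4 = 56/13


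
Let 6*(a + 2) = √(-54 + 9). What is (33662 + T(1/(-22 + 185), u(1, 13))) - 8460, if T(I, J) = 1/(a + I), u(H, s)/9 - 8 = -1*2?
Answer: 2799118558/111069 - 53138*I*√5/555345 ≈ 25202.0 - 0.21396*I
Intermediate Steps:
a = -2 + I*√5/2 (a = -2 + √(-54 + 9)/6 = -2 + √(-45)/6 = -2 + (3*I*√5)/6 = -2 + I*√5/2 ≈ -2.0 + 1.118*I)
u(H, s) = 54 (u(H, s) = 72 + 9*(-1*2) = 72 + 9*(-2) = 72 - 18 = 54)
T(I, J) = 1/(-2 + I + I*√5/2) (T(I, J) = 1/((-2 + I*√5/2) + I) = 1/(-2 + I + I*√5/2))
(33662 + T(1/(-22 + 185), u(1, 13))) - 8460 = (33662 + 2/(-4 + 2/(-22 + 185) + I*√5)) - 8460 = (33662 + 2/(-4 + 2/163 + I*√5)) - 8460 = (33662 + 2/(-650/163 + I*√5)) - 8460 = 25202 + 2/(-650/163 + I*√5)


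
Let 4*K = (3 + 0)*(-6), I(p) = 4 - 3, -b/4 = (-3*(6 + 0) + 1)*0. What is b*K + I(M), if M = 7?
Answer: 1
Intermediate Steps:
b = 0 (b = -4*(-3*(6 + 0) + 1)*0 = -4*(-3*6 + 1)*0 = -4*(-18 + 1)*0 = -(-68)*0 = -4*0 = 0)
I(p) = 1
K = -9/2 (K = ((3 + 0)*(-6))/4 = (3*(-6))/4 = (1/4)*(-18) = -9/2 ≈ -4.5000)
b*K + I(M) = 0*(-9/2) + 1 = 0 + 1 = 1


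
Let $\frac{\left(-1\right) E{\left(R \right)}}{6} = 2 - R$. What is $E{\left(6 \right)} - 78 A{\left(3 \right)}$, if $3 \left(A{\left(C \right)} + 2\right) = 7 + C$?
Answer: $-80$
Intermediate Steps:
$E{\left(R \right)} = -12 + 6 R$ ($E{\left(R \right)} = - 6 \left(2 - R\right) = -12 + 6 R$)
$A{\left(C \right)} = \frac{1}{3} + \frac{C}{3}$ ($A{\left(C \right)} = -2 + \frac{7 + C}{3} = -2 + \left(\frac{7}{3} + \frac{C}{3}\right) = \frac{1}{3} + \frac{C}{3}$)
$E{\left(6 \right)} - 78 A{\left(3 \right)} = \left(-12 + 6 \cdot 6\right) - 78 \left(\frac{1}{3} + \frac{1}{3} \cdot 3\right) = \left(-12 + 36\right) - 78 \left(\frac{1}{3} + 1\right) = 24 - 104 = -80$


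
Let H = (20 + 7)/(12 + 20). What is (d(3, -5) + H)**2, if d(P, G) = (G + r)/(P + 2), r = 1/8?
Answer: 441/25600 ≈ 0.017227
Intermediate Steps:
r = 1/8 ≈ 0.12500
H = 27/32 ≈ 0.84375
d(P, G) = (1/8 + G)/(2 + P) (d(P, G) = (G + 1/8)/(P + 2) = (1/8 + G)/(2 + P))
(d(3, -5) + H)**2 = ((1/8 - 5)/(2 + 3) + 27/32)**2 = (-39/8/5 + 27/32)**2 = ((1/5)*(-39/8) + 27/32)**2 = (-39/40 + 27/32)**2 = (-21/160)**2 = 441/25600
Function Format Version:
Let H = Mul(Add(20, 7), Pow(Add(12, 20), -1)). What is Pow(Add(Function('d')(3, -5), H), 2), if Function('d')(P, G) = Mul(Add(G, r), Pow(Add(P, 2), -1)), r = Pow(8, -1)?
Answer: Rational(441, 25600) ≈ 0.017227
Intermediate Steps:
r = Rational(1, 8) ≈ 0.12500
H = Rational(27, 32) (H = Mul(27, Pow(32, -1)) = Mul(27, Rational(1, 32)) = Rational(27, 32) ≈ 0.84375)
Function('d')(P, G) = Mul(Pow(Add(2, P), -1), Add(Rational(1, 8), G)) (Function('d')(P, G) = Mul(Add(G, Rational(1, 8)), Pow(Add(P, 2), -1)) = Mul(Add(Rational(1, 8), G), Pow(Add(2, P), -1)) = Mul(Pow(Add(2, P), -1), Add(Rational(1, 8), G)))
Pow(Add(Function('d')(3, -5), H), 2) = Pow(Add(Mul(Pow(Add(2, 3), -1), Add(Rational(1, 8), -5)), Rational(27, 32)), 2) = Pow(Add(Mul(Pow(5, -1), Rational(-39, 8)), Rational(27, 32)), 2) = Pow(Add(Mul(Rational(1, 5), Rational(-39, 8)), Rational(27, 32)), 2) = Pow(Add(Rational(-39, 40), Rational(27, 32)), 2) = Pow(Rational(-21, 160), 2) = Rational(441, 25600)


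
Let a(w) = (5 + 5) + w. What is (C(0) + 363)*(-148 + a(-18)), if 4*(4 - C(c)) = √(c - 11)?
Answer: -57252 + 39*I*√11 ≈ -57252.0 + 129.35*I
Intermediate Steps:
C(c) = 4 - √(-11 + c)/4 (C(c) = 4 - √(c - 11)/4 = 4 - √(-11 + c)/4)
a(w) = 10 + w
(C(0) + 363)*(-148 + a(-18)) = ((4 - √(-11 + 0)/4) + 363)*(-148 + (10 - 18)) = ((4 - I*√11/4) + 363)*(-148 - 8) = ((4 - I*√11/4) + 363)*(-156) = (367 - I*√11/4)*(-156) = -57252 + 39*I*√11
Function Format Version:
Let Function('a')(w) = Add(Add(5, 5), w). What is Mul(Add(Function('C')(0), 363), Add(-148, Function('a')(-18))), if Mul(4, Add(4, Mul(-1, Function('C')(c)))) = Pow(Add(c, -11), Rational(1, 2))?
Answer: Add(-57252, Mul(39, I, Pow(11, Rational(1, 2)))) ≈ Add(-57252., Mul(129.35, I))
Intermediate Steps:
Function('C')(c) = Add(4, Mul(Rational(-1, 4), Pow(Add(-11, c), Rational(1, 2)))) (Function('C')(c) = Add(4, Mul(Rational(-1, 4), Pow(Add(c, -11), Rational(1, 2)))) = Add(4, Mul(Rational(-1, 4), Pow(Add(-11, c), Rational(1, 2)))))
Function('a')(w) = Add(10, w)
Mul(Add(Function('C')(0), 363), Add(-148, Function('a')(-18))) = Mul(Add(Add(4, Mul(Rational(-1, 4), Pow(Add(-11, 0), Rational(1, 2)))), 363), Add(-148, Add(10, -18))) = Mul(Add(Add(4, Mul(Rational(-1, 4), Pow(-11, Rational(1, 2)))), 363), Add(-148, -8)) = Mul(Add(Add(4, Mul(Rational(-1, 4), Mul(I, Pow(11, Rational(1, 2))))), 363), -156) = Mul(Add(Add(4, Mul(Rational(-1, 4), I, Pow(11, Rational(1, 2)))), 363), -156) = Mul(Add(367, Mul(Rational(-1, 4), I, Pow(11, Rational(1, 2)))), -156) = Add(-57252, Mul(39, I, Pow(11, Rational(1, 2))))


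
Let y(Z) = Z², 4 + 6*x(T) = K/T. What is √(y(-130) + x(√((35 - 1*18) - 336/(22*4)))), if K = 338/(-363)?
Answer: √(386930938350 - 24505*√1595)/4785 ≈ 130.00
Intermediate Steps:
K = -338/363 (K = 338*(-1/363) = -338/363 ≈ -0.93113)
x(T) = -⅔ - 169/(1089*T) (x(T) = -⅔ + (-338/(363*T))/6 = -⅔ - 169/(1089*T))
√(y(-130) + x(√((35 - 1*18) - 336/(22*4)))) = √((-130)² + (-169 - 726*√((35 - 1*18) - 336/(22*4)))/(1089*(√((35 - 1*18) - 336/(22*4))))) = √(16900 + (-169 - 726*√((35 - 18) - 336/88))/(1089*(√((35 - 18) - 336/88)))) = √(16900 + (-169 - 726*√(17 - 336*1/88))/(1089*(√(17 - 336*1/88)))) = √(16900 + (-169 - 726*√(17 - 42/11))/(1089*(√(17 - 42/11)))) = √(16900 + (-169 - 66*√1595)/(1089*(√(145/11)))) = √(16900 + (-169 - 66*√1595)/(1089*((√1595/11)))) = √(16900 + (√1595/145)*(-169 - 66*√1595)/1089) = √(16900 + √1595*(-169 - 66*√1595)/157905)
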